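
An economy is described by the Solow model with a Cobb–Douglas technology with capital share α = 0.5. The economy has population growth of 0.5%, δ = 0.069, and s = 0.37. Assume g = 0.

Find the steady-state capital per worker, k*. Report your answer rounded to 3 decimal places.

k* ≈ 25.000

In steady state, investment equals break-even investment: s·k^α = (n + δ)·k.
Dividing both sides by k: k^(1−α) = s / (n + δ).
k^0.5 = 0.37 / (0.005 + 0.069) = 0.37 / 0.074 = 5.0000
k* = 5.0000^(1/0.5) ≈ 25.0000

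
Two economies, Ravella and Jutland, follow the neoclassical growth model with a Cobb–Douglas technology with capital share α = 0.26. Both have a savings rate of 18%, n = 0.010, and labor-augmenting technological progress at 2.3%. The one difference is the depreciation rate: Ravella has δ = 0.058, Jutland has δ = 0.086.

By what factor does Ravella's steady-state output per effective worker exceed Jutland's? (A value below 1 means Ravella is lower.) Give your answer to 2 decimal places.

ratio ≈ 1.10

Steady-state y* = [s/(n + g + δ)]^(α/(1−α)), so the ratio is [ (s_R/(n + g + δ)_R) / (s_J/(n + g + δ)_J) ]^0.3514.
s_R/(n + g + δ)_R = 0.18/0.091 = 1.9780; s_J/(n + g + δ)_J = 0.18/0.119 = 1.5126.
Ratio = (1.9780/1.5126)^0.3514 = 1.3077^0.3514 ≈ 1.0989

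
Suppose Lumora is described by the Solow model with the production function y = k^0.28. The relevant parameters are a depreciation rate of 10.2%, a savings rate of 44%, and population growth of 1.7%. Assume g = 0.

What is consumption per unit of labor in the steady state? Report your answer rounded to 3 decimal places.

In steady state, investment equals break-even investment: s·k^α = (n + δ)·k.
Dividing both sides by k: k^(1−α) = s / (n + δ).
k^0.72 = 0.44 / (0.017 + 0.102) = 0.44 / 0.119 = 3.6975
k* = 3.6975^(1/0.72) ≈ 6.1484
y* = (k*)^α = 6.1484^0.28 ≈ 1.6629
c* = (1 − s)·y* = (1 − 0.44) × 1.6629 ≈ 0.9312

c* = 0.931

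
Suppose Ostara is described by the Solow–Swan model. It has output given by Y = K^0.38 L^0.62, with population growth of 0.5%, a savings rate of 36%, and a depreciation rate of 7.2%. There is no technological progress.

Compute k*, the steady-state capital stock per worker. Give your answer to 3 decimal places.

k* ≈ 12.032

In steady state, investment equals break-even investment: s·k^α = (n + δ)·k.
Dividing both sides by k: k^(1−α) = s / (n + δ).
k^0.62 = 0.36 / (0.005 + 0.072) = 0.36 / 0.077 = 4.6753
k* = 4.6753^(1/0.62) ≈ 12.0320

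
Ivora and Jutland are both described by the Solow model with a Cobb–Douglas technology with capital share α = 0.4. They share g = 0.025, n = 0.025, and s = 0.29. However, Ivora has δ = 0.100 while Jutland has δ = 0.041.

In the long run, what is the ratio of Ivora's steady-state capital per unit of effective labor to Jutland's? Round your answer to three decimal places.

Steady-state k* = [s/(n + g + δ)]^(1/(1−α)), so the ratio is [ (s_I/(n + g + δ)_I) / (s_J/(n + g + δ)_J) ]^1.6667.
s_I/(n + g + δ)_I = 0.29/0.150 = 1.9333; s_J/(n + g + δ)_J = 0.29/0.091 = 3.1868.
Ratio = (1.9333/3.1868)^1.6667 = 0.6067^1.6667 ≈ 0.4348

k*_I / k*_J ≈ 0.435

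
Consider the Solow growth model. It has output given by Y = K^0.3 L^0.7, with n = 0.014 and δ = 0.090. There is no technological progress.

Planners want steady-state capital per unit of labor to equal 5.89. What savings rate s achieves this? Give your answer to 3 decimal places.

In steady state, investment equals break-even investment: s·k^α = (n + δ)·k.
So s / (n + δ) = (k*)^(1−α) = 5.89^0.7 = 3.4600.
Therefore s = 3.4600 × (n + δ) = 3.4600 × 0.104 = 0.3598.

s ≈ 0.360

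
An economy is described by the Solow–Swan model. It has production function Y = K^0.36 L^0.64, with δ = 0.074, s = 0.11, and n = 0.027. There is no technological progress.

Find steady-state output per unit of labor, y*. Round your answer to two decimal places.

y* = 1.05

In steady state, investment equals break-even investment: s·k^α = (n + δ)·k.
Dividing both sides by k: k^(1−α) = s / (n + δ).
k^0.64 = 0.11 / (0.027 + 0.074) = 0.11 / 0.101 = 1.0891
k* = 1.0891^(1/0.64) ≈ 1.1427
y* = (k*)^α = 1.1427^0.36 ≈ 1.0492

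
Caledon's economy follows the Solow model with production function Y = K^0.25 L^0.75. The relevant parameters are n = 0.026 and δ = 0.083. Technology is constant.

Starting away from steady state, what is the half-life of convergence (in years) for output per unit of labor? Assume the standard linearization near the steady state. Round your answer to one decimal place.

Near the steady state the convergence rate is λ = (1 − α)(n + δ).
λ = (1 − 0.25) × 0.109 = 0.75 × 0.109 = 0.08175
Half-life = ln 2 / λ = 0.6931 / 0.08175 ≈ 8.48 years

t_½ ≈ 8.5 years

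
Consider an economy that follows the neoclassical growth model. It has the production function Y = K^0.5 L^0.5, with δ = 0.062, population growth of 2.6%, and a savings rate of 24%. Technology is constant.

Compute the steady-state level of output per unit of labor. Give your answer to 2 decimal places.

At the steady state, Δk = 0, so s·k^α = (n + δ)·k.
Dividing both sides by k: k^(1−α) = s / (n + δ).
k^0.5 = 0.24 / (0.026 + 0.062) = 0.24 / 0.088 = 2.7273
k* = 2.7273^(1/0.5) ≈ 7.4382
y* = (k*)^α = 7.4382^0.5 ≈ 2.7273

y* = 2.73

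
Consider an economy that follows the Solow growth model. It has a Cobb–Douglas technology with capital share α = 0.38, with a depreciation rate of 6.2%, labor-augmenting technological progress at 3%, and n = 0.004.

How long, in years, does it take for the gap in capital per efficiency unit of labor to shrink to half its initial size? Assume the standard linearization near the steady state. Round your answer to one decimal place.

half-life ≈ 11.6 years

Near the steady state the convergence rate is λ = (1 − α)(n + g + δ).
λ = (1 − 0.38) × 0.096 = 0.62 × 0.096 = 0.05952
Half-life = ln 2 / λ = 0.6931 / 0.05952 ≈ 11.64 years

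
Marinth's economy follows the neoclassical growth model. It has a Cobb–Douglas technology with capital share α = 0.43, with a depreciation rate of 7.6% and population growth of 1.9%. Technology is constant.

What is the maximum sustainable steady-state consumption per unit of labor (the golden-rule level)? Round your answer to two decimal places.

c_gold ≈ 1.78

At the golden rule, f'(k) = n + δ, so α·k^(α−1) = n + δ and k_gold = (α/(n + δ))^(1/(1−α)).
k_gold = (0.43/0.095)^(1/0.57) = 4.5263^1.7544 ≈ 14.1396
c_gold = f(k_gold) − (n + δ)·k_gold = 3.1238 − 0.095×14.1396 ≈ 1.7805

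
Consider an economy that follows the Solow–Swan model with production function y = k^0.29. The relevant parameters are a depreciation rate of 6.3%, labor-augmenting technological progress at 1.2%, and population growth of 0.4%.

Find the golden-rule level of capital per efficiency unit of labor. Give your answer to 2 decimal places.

k_gold ≈ 6.24

The golden rule sets f'(k) = n + g + δ, i.e. α·k^(α−1) = n + g + δ.
So k^(1−α) = α / (n + g + δ) = 0.29 / 0.079 = 3.6709.
k_gold = 3.6709^(1/0.71) ≈ 6.2439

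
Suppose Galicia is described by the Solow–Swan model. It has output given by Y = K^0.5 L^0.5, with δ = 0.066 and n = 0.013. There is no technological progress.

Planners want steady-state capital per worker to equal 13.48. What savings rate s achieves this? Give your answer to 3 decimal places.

Steady state requires s·f(k) = (n + δ)·k, i.e. s·k^α = (n + δ)·k.
So s / (n + δ) = (k*)^(1−α) = 13.48^0.5 = 3.6715.
Therefore s = 3.6715 × (n + δ) = 3.6715 × 0.079 = 0.2900.

s ≈ 0.290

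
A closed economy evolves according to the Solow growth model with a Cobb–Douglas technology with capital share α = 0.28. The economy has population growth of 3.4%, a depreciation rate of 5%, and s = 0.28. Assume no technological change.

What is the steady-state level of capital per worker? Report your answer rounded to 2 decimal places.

k* = 5.32

At the steady state, Δk = 0, so s·k^α = (n + δ)·k.
Rearranging, k^(1−α) = s / (n + δ).
k^0.72 = 0.28 / (0.034 + 0.050) = 0.28 / 0.084 = 3.3333
k* = 3.3333^(1/0.72) ≈ 5.3237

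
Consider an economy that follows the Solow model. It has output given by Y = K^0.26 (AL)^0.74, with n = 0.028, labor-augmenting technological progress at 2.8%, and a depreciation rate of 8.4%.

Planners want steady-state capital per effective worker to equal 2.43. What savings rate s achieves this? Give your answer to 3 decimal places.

s ≈ 0.270

Steady state requires s·f(k) = (n + g + δ)·k, i.e. s·k^α = (n + g + δ)·k.
So s / (n + g + δ) = (k*)^(1−α) = 2.43^0.74 = 1.9291.
Therefore s = 1.9291 × (n + g + δ) = 1.9291 × 0.140 = 0.2701.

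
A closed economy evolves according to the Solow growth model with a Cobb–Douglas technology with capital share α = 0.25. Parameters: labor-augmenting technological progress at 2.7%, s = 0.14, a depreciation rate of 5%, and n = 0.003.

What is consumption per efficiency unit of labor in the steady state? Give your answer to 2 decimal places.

c* ≈ 1.04

Steady state requires s·f(k) = (n + g + δ)·k, i.e. s·k^α = (n + g + δ)·k.
Dividing both sides by k: k^(1−α) = s / (n + g + δ).
k^0.75 = 0.14 / (0.003 + 0.027 + 0.050) = 0.14 / 0.080 = 1.7500
k* = 1.7500^(1/0.75) ≈ 2.1089
y* = (k*)^α = 2.1089^0.25 ≈ 1.2051
c* = (1 − s)·y* = (1 − 0.14) × 1.2051 ≈ 1.0364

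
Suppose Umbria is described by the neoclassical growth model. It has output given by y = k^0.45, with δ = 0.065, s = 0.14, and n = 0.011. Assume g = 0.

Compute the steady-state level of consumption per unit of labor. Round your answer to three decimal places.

At the steady state, Δk = 0, so s·k^α = (n + δ)·k.
Dividing both sides by k: k^(1−α) = s / (n + δ).
k^0.55 = 0.14 / (0.011 + 0.065) = 0.14 / 0.076 = 1.8421
k* = 1.8421^(1/0.55) ≈ 3.0366
y* = (k*)^α = 3.0366^0.45 ≈ 1.6484
c* = (1 − s)·y* = (1 − 0.14) × 1.6484 ≈ 1.4176

c* = 1.418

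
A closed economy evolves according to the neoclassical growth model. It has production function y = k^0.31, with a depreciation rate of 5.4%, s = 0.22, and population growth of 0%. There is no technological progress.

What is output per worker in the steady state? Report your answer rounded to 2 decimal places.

At the steady state, Δk = 0, so s·k^α = (n + δ)·k.
Rearranging, k^(1−α) = s / (n + δ).
k^0.69 = 0.22 / (0.000 + 0.054) = 0.22 / 0.054 = 4.0741
k* = 4.0741^(1/0.69) ≈ 7.6578
y* = (k*)^α = 7.6578^0.31 ≈ 1.8796

y* ≈ 1.88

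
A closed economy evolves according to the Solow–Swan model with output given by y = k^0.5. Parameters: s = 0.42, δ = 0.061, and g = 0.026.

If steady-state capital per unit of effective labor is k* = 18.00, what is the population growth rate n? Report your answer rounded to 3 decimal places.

At the steady state, Δk = 0, so s·k^α = (n + g + δ)·k.
So s / (n + g + δ) = (k*)^(1−α) = 18.00^0.5 = 4.2426.
Therefore n + g + δ = s / 4.2426 = 0.42 / 4.2426 = 0.0990, so n = 0.0990 − 0.087 = 0.0120.

n ≈ 0.012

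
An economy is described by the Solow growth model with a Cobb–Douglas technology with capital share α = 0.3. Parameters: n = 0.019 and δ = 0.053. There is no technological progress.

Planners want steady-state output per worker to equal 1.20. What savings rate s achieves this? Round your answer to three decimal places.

At the steady state, Δk = 0, so s·k^α = (n + δ)·k.
Since y* = [s/(n + δ)]^(α/(1−α)), we have s/(n + δ) = (y*)^((1−α)/α) = 1.20^2.3333 = 1.5302.
Therefore s = 1.5302 × (n + δ) = 1.5302 × 0.072 = 0.1102.

s ≈ 0.110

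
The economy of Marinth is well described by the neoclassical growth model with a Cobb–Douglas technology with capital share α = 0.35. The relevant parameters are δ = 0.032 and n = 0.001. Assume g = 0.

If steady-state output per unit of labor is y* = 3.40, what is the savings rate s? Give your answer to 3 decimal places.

In steady state, investment equals break-even investment: s·k^α = (n + δ)·k.
Since y* = [s/(n + δ)]^(α/(1−α)), we have s/(n + δ) = (y*)^((1−α)/α) = 3.40^1.8571 = 9.7053.
Therefore s = 9.7053 × (n + δ) = 9.7053 × 0.033 = 0.3203.

s ≈ 0.320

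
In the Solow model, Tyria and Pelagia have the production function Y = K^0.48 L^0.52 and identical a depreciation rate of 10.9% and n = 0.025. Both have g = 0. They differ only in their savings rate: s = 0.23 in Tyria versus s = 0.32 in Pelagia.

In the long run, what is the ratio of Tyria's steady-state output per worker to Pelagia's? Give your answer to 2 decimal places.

Steady-state y* = [s/(n + δ)]^(α/(1−α)), so the ratio is [ (s_T/(n + δ)_T) / (s_P/(n + δ)_P) ]^0.9231.
s_T/(n + δ)_T = 0.23/0.134 = 1.7164; s_P/(n + δ)_P = 0.32/0.134 = 2.3881.
Ratio = (1.7164/2.3881)^0.9231 = 0.7187^0.9231 ≈ 0.7372

ratio ≈ 0.74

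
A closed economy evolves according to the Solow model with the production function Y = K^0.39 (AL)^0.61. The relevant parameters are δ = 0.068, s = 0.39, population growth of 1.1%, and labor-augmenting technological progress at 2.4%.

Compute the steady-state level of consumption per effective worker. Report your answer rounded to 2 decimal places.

In steady state, investment equals break-even investment: s·k^α = (n + g + δ)·k.
Dividing both sides by k: k^(1−α) = s / (n + g + δ).
k^0.61 = 0.39 / (0.011 + 0.024 + 0.068) = 0.39 / 0.103 = 3.7864
k* = 3.7864^(1/0.61) ≈ 8.8698
y* = (k*)^α = 8.8698^0.39 ≈ 2.3425
c* = (1 − s)·y* = (1 − 0.39) × 2.3425 ≈ 1.4289

c* = 1.43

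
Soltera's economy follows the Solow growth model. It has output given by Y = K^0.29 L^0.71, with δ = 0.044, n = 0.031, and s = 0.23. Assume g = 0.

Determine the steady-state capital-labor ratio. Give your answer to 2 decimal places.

At the steady state, Δk = 0, so s·k^α = (n + δ)·k.
Dividing both sides by k: k^(1−α) = s / (n + δ).
k^0.71 = 0.23 / (0.031 + 0.044) = 0.23 / 0.075 = 3.0667
k* = 3.0667^(1/0.71) ≈ 4.8468

k* = 4.85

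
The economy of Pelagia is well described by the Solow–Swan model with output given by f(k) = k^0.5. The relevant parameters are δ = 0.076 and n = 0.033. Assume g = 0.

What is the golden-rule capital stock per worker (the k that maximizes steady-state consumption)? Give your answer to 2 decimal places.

k_gold ≈ 21.04

The golden rule sets f'(k) = n + δ, i.e. α·k^(α−1) = n + δ.
So k^(1−α) = α / (n + δ) = 0.5 / 0.109 = 4.5872.
k_gold = 4.5872^(1/0.5) ≈ 21.0424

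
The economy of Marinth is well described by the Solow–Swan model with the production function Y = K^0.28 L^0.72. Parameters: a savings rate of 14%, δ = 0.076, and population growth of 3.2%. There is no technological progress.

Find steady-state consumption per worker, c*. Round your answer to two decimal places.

Steady state requires s·f(k) = (n + δ)·k, i.e. s·k^α = (n + δ)·k.
Rearranging, k^(1−α) = s / (n + δ).
k^0.72 = 0.14 / (0.032 + 0.076) = 0.14 / 0.108 = 1.2963
k* = 1.2963^(1/0.72) ≈ 1.4340
y* = (k*)^α = 1.4340^0.28 ≈ 1.1062
c* = (1 − s)·y* = (1 − 0.14) × 1.1062 ≈ 0.9513

c* ≈ 0.95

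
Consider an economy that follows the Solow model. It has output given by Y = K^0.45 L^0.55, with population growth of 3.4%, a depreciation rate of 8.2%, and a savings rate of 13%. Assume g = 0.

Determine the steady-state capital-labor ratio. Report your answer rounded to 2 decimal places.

k* ≈ 1.23

Steady state requires s·f(k) = (n + δ)·k, i.e. s·k^α = (n + δ)·k.
Rearranging, k^(1−α) = s / (n + δ).
k^0.55 = 0.13 / (0.034 + 0.082) = 0.13 / 0.116 = 1.1207
k* = 1.1207^(1/0.55) ≈ 1.2302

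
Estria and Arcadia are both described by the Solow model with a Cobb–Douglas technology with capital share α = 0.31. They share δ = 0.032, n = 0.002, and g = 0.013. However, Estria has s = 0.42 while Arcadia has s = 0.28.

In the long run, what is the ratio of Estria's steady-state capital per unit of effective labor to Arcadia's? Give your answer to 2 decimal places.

Steady-state k* = [s/(n + g + δ)]^(1/(1−α)), so the ratio is [ (s_E/(n + g + δ)_E) / (s_A/(n + g + δ)_A) ]^1.4493.
s_E/(n + g + δ)_E = 0.42/0.047 = 8.9362; s_A/(n + g + δ)_A = 0.28/0.047 = 5.9574.
Ratio = (8.9362/5.9574)^1.4493 = 1.5000^1.4493 ≈ 1.7997

ratio ≈ 1.80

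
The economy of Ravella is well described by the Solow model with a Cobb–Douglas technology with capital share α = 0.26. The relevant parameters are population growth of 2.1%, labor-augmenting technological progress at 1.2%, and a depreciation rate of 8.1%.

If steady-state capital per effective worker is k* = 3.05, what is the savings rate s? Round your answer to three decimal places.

s ≈ 0.260

In steady state, investment equals break-even investment: s·k^α = (n + g + δ)·k.
So s / (n + g + δ) = (k*)^(1−α) = 3.05^0.74 = 2.2823.
Therefore s = 2.2823 × (n + g + δ) = 2.2823 × 0.114 = 0.2602.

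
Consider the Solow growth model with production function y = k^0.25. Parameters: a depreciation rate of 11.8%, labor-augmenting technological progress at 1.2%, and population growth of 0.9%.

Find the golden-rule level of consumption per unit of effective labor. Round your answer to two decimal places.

At the golden rule, f'(k) = n + g + δ, so α·k^(α−1) = n + g + δ and k_gold = (α/(n + g + δ))^(1/(1−α)).
k_gold = (0.25/0.139)^(1/0.75) = 1.7986^1.3333 ≈ 2.1873
c_gold = f(k_gold) − (n + g + δ)·k_gold = 1.2161 − 0.139×2.1873 ≈ 0.9121

c_gold ≈ 0.91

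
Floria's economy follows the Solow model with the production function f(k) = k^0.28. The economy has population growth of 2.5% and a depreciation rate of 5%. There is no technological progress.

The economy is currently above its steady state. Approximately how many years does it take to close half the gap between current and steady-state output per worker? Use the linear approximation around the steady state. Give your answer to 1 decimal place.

Near the steady state the convergence rate is λ = (1 − α)(n + δ).
λ = (1 − 0.28) × 0.075 = 0.72 × 0.075 = 0.0540
Half-life = ln 2 / λ = 0.6931 / 0.0540 ≈ 12.84 years

about 12.8 years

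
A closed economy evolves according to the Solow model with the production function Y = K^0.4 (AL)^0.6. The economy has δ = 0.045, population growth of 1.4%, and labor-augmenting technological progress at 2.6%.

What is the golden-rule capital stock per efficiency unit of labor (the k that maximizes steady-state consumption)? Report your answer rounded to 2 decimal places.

The golden rule sets f'(k) = n + g + δ, i.e. α·k^(α−1) = n + g + δ.
So k^(1−α) = α / (n + g + δ) = 0.4 / 0.085 = 4.7059.
k_gold = 4.7059^(1/0.6) ≈ 13.2151

k_gold ≈ 13.22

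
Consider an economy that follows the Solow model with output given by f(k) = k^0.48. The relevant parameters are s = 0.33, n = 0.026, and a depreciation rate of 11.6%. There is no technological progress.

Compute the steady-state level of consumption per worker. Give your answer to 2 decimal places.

c* = 1.46

At the steady state, Δk = 0, so s·k^α = (n + δ)·k.
Dividing both sides by k: k^(1−α) = s / (n + δ).
k^0.52 = 0.33 / (0.026 + 0.116) = 0.33 / 0.142 = 2.3239
k* = 2.3239^(1/0.52) ≈ 5.0613
y* = (k*)^α = 5.0613^0.48 ≈ 2.1779
c* = (1 − s)·y* = (1 − 0.33) × 2.1779 ≈ 1.4592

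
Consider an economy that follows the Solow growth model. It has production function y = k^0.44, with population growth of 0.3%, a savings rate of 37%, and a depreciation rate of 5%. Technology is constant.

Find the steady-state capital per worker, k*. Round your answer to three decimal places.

Steady state requires s·f(k) = (n + δ)·k, i.e. s·k^α = (n + δ)·k.
Dividing both sides by k: k^(1−α) = s / (n + δ).
k^0.56 = 0.37 / (0.003 + 0.050) = 0.37 / 0.053 = 6.9811
k* = 6.9811^(1/0.56) ≈ 32.1371

k* = 32.137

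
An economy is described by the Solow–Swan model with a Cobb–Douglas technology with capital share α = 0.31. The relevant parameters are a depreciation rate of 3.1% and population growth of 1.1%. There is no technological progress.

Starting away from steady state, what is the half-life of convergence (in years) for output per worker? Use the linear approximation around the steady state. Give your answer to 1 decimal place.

Near the steady state the convergence rate is λ = (1 − α)(n + δ).
λ = (1 − 0.31) × 0.042 = 0.69 × 0.042 = 0.02898
Half-life = ln 2 / λ = 0.6931 / 0.02898 ≈ 23.92 years

t_½ ≈ 23.9 years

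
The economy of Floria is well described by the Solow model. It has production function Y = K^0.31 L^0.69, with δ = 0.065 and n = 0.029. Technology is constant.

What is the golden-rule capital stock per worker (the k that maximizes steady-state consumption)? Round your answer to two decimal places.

The golden rule sets f'(k) = n + δ, i.e. α·k^(α−1) = n + δ.
So k^(1−α) = α / (n + δ) = 0.31 / 0.094 = 3.2979.
k_gold = 3.2979^(1/0.69) ≈ 5.6373

k_gold ≈ 5.64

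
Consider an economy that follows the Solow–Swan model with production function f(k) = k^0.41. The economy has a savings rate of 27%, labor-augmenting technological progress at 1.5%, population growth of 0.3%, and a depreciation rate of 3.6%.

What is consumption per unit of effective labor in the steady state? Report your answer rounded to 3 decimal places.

In steady state, investment equals break-even investment: s·k^α = (n + g + δ)·k.
Dividing both sides by k: k^(1−α) = s / (n + g + δ).
k^0.59 = 0.27 / (0.003 + 0.015 + 0.036) = 0.27 / 0.054 = 5.0000
k* = 5.0000^(1/0.59) ≈ 15.3001
y* = (k*)^α = 15.3001^0.41 ≈ 3.0600
c* = (1 − s)·y* = (1 − 0.27) × 3.0600 ≈ 2.2338

c* ≈ 2.234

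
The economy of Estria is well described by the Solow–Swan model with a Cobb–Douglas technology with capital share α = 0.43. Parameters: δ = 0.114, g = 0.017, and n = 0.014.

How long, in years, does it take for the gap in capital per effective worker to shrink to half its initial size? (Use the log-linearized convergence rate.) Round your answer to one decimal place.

t_½ ≈ 8.4 years

Near the steady state the convergence rate is λ = (1 − α)(n + g + δ).
λ = (1 − 0.43) × 0.145 = 0.57 × 0.145 = 0.08265
Half-life = ln 2 / λ = 0.6931 / 0.08265 ≈ 8.39 years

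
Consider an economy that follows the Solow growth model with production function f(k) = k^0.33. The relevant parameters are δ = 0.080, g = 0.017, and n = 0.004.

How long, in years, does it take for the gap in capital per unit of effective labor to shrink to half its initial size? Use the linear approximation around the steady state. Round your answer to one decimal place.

Near the steady state the convergence rate is λ = (1 − α)(n + g + δ).
λ = (1 − 0.33) × 0.101 = 0.67 × 0.101 = 0.06767
Half-life = ln 2 / λ = 0.6931 / 0.06767 ≈ 10.24 years

half-life ≈ 10.2 years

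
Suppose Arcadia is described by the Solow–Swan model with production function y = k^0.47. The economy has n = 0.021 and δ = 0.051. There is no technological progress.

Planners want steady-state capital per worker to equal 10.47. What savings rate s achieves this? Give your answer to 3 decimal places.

s ≈ 0.250

In steady state, investment equals break-even investment: s·k^α = (n + δ)·k.
So s / (n + δ) = (k*)^(1−α) = 10.47^0.53 = 3.4719.
Therefore s = 3.4719 × (n + δ) = 3.4719 × 0.072 = 0.2500.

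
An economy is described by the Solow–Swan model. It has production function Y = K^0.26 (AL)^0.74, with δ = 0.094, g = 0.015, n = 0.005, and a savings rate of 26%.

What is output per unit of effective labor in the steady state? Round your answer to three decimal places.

y* = 1.336

At the steady state, Δk = 0, so s·k^α = (n + g + δ)·k.
Dividing both sides by k: k^(1−α) = s / (n + g + δ).
k^0.74 = 0.26 / (0.005 + 0.015 + 0.094) = 0.26 / 0.114 = 2.2807
k* = 2.2807^(1/0.74) ≈ 3.0470
y* = (k*)^α = 3.0470^0.26 ≈ 1.3360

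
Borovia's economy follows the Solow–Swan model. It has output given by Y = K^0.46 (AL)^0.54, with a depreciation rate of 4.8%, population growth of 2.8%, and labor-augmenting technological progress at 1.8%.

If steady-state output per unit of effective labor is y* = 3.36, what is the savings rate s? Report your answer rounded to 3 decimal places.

s ≈ 0.390

At the steady state, Δk = 0, so s·k^α = (n + g + δ)·k.
Since y* = [s/(n + g + δ)]^(α/(1−α)), we have s/(n + g + δ) = (y*)^((1−α)/α) = 3.36^1.1739 = 4.1483.
Therefore s = 4.1483 × (n + g + δ) = 4.1483 × 0.094 = 0.3899.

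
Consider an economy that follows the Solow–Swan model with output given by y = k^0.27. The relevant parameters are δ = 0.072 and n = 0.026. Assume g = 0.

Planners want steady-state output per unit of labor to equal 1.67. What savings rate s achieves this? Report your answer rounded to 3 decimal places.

In steady state, investment equals break-even investment: s·k^α = (n + δ)·k.
Since y* = [s/(n + δ)]^(α/(1−α)), we have s/(n + δ) = (y*)^((1−α)/α) = 1.67^2.7037 = 4.0009.
Therefore s = 4.0009 × (n + δ) = 4.0009 × 0.098 = 0.3921.

s ≈ 0.392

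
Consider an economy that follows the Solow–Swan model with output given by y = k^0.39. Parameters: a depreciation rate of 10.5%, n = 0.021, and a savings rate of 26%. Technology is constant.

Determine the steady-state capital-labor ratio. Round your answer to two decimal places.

k* ≈ 3.28

In steady state, investment equals break-even investment: s·k^α = (n + δ)·k.
Dividing both sides by k: k^(1−α) = s / (n + δ).
k^0.61 = 0.26 / (0.021 + 0.105) = 0.26 / 0.126 = 2.0635
k* = 2.0635^(1/0.61) ≈ 3.2790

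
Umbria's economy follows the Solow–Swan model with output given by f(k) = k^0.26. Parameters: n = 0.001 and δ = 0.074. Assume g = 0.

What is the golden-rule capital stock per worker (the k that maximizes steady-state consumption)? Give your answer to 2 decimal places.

The golden rule sets f'(k) = n + δ, i.e. α·k^(α−1) = n + δ.
So k^(1−α) = α / (n + δ) = 0.26 / 0.075 = 3.4667.
k_gold = 3.4667^(1/0.74) ≈ 5.3656

k_gold ≈ 5.37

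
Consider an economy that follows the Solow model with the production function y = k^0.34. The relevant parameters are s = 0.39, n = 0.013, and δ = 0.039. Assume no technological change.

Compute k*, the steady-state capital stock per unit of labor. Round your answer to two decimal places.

k* ≈ 21.18

At the steady state, Δk = 0, so s·k^α = (n + δ)·k.
Rearranging, k^(1−α) = s / (n + δ).
k^0.66 = 0.39 / (0.013 + 0.039) = 0.39 / 0.052 = 7.5000
k* = 7.5000^(1/0.66) ≈ 21.1763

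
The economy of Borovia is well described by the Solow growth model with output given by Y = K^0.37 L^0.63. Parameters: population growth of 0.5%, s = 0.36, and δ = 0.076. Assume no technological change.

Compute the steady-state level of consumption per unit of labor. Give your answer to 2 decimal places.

In steady state, investment equals break-even investment: s·k^α = (n + δ)·k.
Dividing both sides by k: k^(1−α) = s / (n + δ).
k^0.63 = 0.36 / (0.005 + 0.076) = 0.36 / 0.081 = 4.4444
k* = 4.4444^(1/0.63) ≈ 10.6727
y* = (k*)^α = 10.6727^0.37 ≈ 2.4014
c* = (1 − s)·y* = (1 − 0.36) × 2.4014 ≈ 1.5369

c* ≈ 1.54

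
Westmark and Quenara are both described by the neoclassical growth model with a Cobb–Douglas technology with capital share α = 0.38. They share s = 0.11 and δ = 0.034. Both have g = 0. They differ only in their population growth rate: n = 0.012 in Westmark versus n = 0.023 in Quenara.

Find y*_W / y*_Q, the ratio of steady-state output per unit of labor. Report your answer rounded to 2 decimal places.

Steady-state y* = [s/(n + δ)]^(α/(1−α)), so the ratio is [ (s_W/(n + δ)_W) / (s_Q/(n + δ)_Q) ]^0.6129.
s_W/(n + δ)_W = 0.11/0.046 = 2.3913; s_Q/(n + δ)_Q = 0.11/0.057 = 1.9298.
Ratio = (2.3913/1.9298)^0.6129 = 1.2391^0.6129 ≈ 1.1404

y*_W / y*_Q ≈ 1.14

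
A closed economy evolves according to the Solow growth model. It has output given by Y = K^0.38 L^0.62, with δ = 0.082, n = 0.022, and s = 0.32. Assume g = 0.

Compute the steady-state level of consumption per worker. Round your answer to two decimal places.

Steady state requires s·f(k) = (n + δ)·k, i.e. s·k^α = (n + δ)·k.
Rearranging, k^(1−α) = s / (n + δ).
k^0.62 = 0.32 / (0.022 + 0.082) = 0.32 / 0.104 = 3.0769
k* = 3.0769^(1/0.62) ≈ 6.1274
y* = (k*)^α = 6.1274^0.38 ≈ 1.9914
c* = (1 − s)·y* = (1 − 0.32) × 1.9914 ≈ 1.3542

c* ≈ 1.35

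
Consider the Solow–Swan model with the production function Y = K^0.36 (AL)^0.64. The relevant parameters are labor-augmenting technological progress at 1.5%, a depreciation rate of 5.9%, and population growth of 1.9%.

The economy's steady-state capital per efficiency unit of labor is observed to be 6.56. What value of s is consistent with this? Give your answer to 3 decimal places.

Steady state requires s·f(k) = (n + g + δ)·k, i.e. s·k^α = (n + g + δ)·k.
So s / (n + g + δ) = (k*)^(1−α) = 6.56^0.64 = 3.3329.
Therefore s = 3.3329 × (n + g + δ) = 3.3329 × 0.093 = 0.3100.

s ≈ 0.310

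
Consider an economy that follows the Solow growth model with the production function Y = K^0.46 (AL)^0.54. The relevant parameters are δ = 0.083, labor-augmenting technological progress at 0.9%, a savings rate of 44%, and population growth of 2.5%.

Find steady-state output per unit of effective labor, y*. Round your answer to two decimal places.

In steady state, investment equals break-even investment: s·k^α = (n + g + δ)·k.
Dividing both sides by k: k^(1−α) = s / (n + g + δ).
k^0.54 = 0.44 / (0.025 + 0.009 + 0.083) = 0.44 / 0.117 = 3.7607
k* = 3.7607^(1/0.54) ≈ 11.6228
y* = (k*)^α = 11.6228^0.46 ≈ 3.0906

y* ≈ 3.09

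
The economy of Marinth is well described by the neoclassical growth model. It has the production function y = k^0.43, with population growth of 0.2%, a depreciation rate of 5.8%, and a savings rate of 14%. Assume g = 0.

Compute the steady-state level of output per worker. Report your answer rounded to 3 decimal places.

y* = 1.895

Steady state requires s·f(k) = (n + δ)·k, i.e. s·k^α = (n + δ)·k.
Rearranging, k^(1−α) = s / (n + δ).
k^0.57 = 0.14 / (0.002 + 0.058) = 0.14 / 0.060 = 2.3333
k* = 2.3333^(1/0.57) ≈ 4.4214
y* = (k*)^α = 4.4214^0.43 ≈ 1.8949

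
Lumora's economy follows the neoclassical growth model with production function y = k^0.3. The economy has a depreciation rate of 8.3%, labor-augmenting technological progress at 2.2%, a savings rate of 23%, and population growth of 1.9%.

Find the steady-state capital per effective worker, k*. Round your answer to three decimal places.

At the steady state, Δk = 0, so s·k^α = (n + g + δ)·k.
Rearranging, k^(1−α) = s / (n + g + δ).
k^0.7 = 0.23 / (0.019 + 0.022 + 0.083) = 0.23 / 0.124 = 1.8548
k* = 1.8548^(1/0.7) ≈ 2.4170

k* = 2.417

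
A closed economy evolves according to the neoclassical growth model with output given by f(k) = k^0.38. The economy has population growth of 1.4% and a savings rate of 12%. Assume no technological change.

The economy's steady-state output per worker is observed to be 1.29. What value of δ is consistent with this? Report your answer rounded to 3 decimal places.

Steady state requires s·f(k) = (n + δ)·k, i.e. s·k^α = (n + δ)·k.
Since y* = [s/(n + δ)]^(α/(1−α)), we have s/(n + δ) = (y*)^((1−α)/α) = 1.29^1.6316 = 1.5151.
Therefore n + δ = s / 1.5151 = 0.12 / 1.5151 = 0.0792, so δ = 0.0792 − 0.014 = 0.0652.

δ ≈ 0.065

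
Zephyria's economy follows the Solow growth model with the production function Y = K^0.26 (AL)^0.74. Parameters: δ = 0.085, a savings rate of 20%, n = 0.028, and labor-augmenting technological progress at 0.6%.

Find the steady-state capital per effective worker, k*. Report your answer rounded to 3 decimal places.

Steady state requires s·f(k) = (n + g + δ)·k, i.e. s·k^α = (n + g + δ)·k.
Dividing both sides by k: k^(1−α) = s / (n + g + δ).
k^0.74 = 0.20 / (0.028 + 0.006 + 0.085) = 0.20 / 0.119 = 1.6807
k* = 1.6807^(1/0.74) ≈ 2.0170

k* = 2.017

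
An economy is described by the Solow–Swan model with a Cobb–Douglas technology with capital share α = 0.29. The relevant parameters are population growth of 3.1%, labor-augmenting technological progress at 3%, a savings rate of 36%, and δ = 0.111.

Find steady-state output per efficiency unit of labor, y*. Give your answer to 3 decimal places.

Steady state requires s·f(k) = (n + g + δ)·k, i.e. s·k^α = (n + g + δ)·k.
Dividing both sides by k: k^(1−α) = s / (n + g + δ).
k^0.71 = 0.36 / (0.031 + 0.030 + 0.111) = 0.36 / 0.172 = 2.0930
k* = 2.0930^(1/0.71) ≈ 2.8300
y* = (k*)^α = 2.8300^0.29 ≈ 1.3521

y* ≈ 1.352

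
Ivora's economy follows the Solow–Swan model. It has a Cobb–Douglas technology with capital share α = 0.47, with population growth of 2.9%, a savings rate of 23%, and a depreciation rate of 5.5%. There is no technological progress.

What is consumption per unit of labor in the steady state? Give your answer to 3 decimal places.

c* = 1.881

In steady state, investment equals break-even investment: s·k^α = (n + δ)·k.
Dividing both sides by k: k^(1−α) = s / (n + δ).
k^0.53 = 0.23 / (0.029 + 0.055) = 0.23 / 0.084 = 2.7381
k* = 2.7381^(1/0.53) ≈ 6.6892
y* = (k*)^α = 6.6892^0.47 ≈ 2.4430
c* = (1 − s)·y* = (1 − 0.23) × 2.4430 ≈ 1.8811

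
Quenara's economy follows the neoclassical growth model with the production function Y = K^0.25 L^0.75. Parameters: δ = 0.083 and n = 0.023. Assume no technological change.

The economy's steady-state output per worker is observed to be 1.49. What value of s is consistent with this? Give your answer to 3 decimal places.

In steady state, investment equals break-even investment: s·k^α = (n + δ)·k.
Since y* = [s/(n + δ)]^(α/(1−α)), we have s/(n + δ) = (y*)^((1−α)/α) = 1.49^3 = 3.3079.
Therefore s = 3.3079 × (n + δ) = 3.3079 × 0.106 = 0.3506.

s ≈ 0.351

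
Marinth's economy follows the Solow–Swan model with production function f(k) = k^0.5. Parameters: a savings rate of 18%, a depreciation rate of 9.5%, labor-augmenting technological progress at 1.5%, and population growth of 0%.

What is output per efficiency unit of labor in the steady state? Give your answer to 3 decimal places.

At the steady state, Δk = 0, so s·k^α = (n + g + δ)·k.
Dividing both sides by k: k^(1−α) = s / (n + g + δ).
k^0.5 = 0.18 / (0.000 + 0.015 + 0.095) = 0.18 / 0.110 = 1.6364
k* = 1.6364^(1/0.5) ≈ 2.6778
y* = (k*)^α = 2.6778^0.5 ≈ 1.6364

y* ≈ 1.636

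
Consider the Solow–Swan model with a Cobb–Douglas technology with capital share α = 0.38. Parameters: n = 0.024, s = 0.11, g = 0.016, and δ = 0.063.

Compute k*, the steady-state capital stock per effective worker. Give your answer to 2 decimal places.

Steady state requires s·f(k) = (n + g + δ)·k, i.e. s·k^α = (n + g + δ)·k.
Dividing both sides by k: k^(1−α) = s / (n + g + δ).
k^0.62 = 0.11 / (0.024 + 0.016 + 0.063) = 0.11 / 0.103 = 1.0680
k* = 1.0680^(1/0.62) ≈ 1.1119

k* ≈ 1.11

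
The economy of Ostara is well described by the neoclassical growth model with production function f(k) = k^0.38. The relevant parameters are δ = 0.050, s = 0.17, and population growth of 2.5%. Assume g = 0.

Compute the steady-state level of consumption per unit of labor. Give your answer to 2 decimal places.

c* ≈ 1.37

At the steady state, Δk = 0, so s·k^α = (n + δ)·k.
Rearranging, k^(1−α) = s / (n + δ).
k^0.62 = 0.17 / (0.025 + 0.050) = 0.17 / 0.075 = 2.2667
k* = 2.2667^(1/0.62) ≈ 3.7430
y* = (k*)^α = 3.7430^0.38 ≈ 1.6513
c* = (1 − s)·y* = (1 − 0.17) × 1.6513 ≈ 1.3706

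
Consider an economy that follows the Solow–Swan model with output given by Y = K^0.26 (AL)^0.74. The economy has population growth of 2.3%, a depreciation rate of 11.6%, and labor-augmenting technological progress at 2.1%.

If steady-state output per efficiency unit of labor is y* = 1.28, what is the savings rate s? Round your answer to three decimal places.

In steady state, investment equals break-even investment: s·k^α = (n + g + δ)·k.
Since y* = [s/(n + g + δ)]^(α/(1−α)), we have s/(n + g + δ) = (y*)^((1−α)/α) = 1.28^2.8462 = 2.0190.
Therefore s = 2.0190 × (n + g + δ) = 2.0190 × 0.160 = 0.3230.

s ≈ 0.323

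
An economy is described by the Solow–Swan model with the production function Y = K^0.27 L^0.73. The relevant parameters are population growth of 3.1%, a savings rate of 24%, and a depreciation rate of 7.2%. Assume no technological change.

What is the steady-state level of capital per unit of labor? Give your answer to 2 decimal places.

In steady state, investment equals break-even investment: s·k^α = (n + δ)·k.
Dividing both sides by k: k^(1−α) = s / (n + δ).
k^0.73 = 0.24 / (0.031 + 0.072) = 0.24 / 0.103 = 2.3301
k* = 2.3301^(1/0.73) ≈ 3.1861

k* ≈ 3.19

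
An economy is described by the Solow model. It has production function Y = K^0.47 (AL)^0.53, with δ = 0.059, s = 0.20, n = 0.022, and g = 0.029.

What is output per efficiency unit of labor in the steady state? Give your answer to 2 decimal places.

y* = 1.70

In steady state, investment equals break-even investment: s·k^α = (n + g + δ)·k.
Rearranging, k^(1−α) = s / (n + g + δ).
k^0.53 = 0.20 / (0.022 + 0.029 + 0.059) = 0.20 / 0.110 = 1.8182
k* = 1.8182^(1/0.53) ≈ 3.0895
y* = (k*)^α = 3.0895^0.47 ≈ 1.6992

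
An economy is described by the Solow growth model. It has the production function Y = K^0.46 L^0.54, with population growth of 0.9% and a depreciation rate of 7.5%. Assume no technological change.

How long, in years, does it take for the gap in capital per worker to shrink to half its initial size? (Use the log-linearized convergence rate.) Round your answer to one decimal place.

about 15.3 years

Near the steady state the convergence rate is λ = (1 − α)(n + δ).
λ = (1 − 0.46) × 0.084 = 0.54 × 0.084 = 0.04536
Half-life = ln 2 / λ = 0.6931 / 0.04536 ≈ 15.28 years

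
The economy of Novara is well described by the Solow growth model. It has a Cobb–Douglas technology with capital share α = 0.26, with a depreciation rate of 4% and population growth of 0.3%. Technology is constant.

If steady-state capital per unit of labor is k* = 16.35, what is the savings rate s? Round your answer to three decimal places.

At the steady state, Δk = 0, so s·k^α = (n + δ)·k.
So s / (n + δ) = (k*)^(1−α) = 16.35^0.74 = 7.9068.
Therefore s = 7.9068 × (n + δ) = 7.9068 × 0.043 = 0.3400.

s ≈ 0.340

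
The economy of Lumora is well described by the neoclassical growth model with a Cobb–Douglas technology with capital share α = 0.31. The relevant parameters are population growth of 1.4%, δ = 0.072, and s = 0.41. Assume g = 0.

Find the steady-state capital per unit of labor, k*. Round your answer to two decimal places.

k* = 9.62

At the steady state, Δk = 0, so s·k^α = (n + δ)·k.
Rearranging, k^(1−α) = s / (n + δ).
k^0.69 = 0.41 / (0.014 + 0.072) = 0.41 / 0.086 = 4.7674
k* = 4.7674^(1/0.69) ≈ 9.6165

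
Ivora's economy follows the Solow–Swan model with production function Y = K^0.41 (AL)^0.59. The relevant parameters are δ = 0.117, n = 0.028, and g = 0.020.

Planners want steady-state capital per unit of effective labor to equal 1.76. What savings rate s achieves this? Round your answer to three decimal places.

s ≈ 0.230

At the steady state, Δk = 0, so s·k^α = (n + g + δ)·k.
So s / (n + g + δ) = (k*)^(1−α) = 1.76^0.59 = 1.3959.
Therefore s = 1.3959 × (n + g + δ) = 1.3959 × 0.165 = 0.2303.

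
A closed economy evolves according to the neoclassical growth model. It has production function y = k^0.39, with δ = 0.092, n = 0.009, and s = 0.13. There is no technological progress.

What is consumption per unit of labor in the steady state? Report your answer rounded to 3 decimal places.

c* ≈ 1.022

In steady state, investment equals break-even investment: s·k^α = (n + δ)·k.
Rearranging, k^(1−α) = s / (n + δ).
k^0.61 = 0.13 / (0.009 + 0.092) = 0.13 / 0.101 = 1.2871
k* = 1.2871^(1/0.61) ≈ 1.5125
y* = (k*)^α = 1.5125^0.39 ≈ 1.1751
c* = (1 − s)·y* = (1 − 0.13) × 1.1751 ≈ 1.0223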